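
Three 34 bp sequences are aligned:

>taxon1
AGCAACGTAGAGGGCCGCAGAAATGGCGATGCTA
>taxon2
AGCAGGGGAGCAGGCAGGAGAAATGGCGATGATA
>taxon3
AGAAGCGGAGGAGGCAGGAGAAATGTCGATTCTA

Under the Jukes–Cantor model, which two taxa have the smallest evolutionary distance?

taxon2 and taxon3

taxon1–taxon2: 8/34 differ, p = 0.235, d = 0.282.
taxon1–taxon3: 9/34 differ, p = 0.265, d = 0.326.
taxon2–taxon3: 6/34 differ, p = 0.176, d = 0.201.
The smallest distance is between taxon2 and taxon3.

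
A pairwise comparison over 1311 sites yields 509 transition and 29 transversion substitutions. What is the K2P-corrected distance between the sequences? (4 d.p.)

P = 509/1311 ≈ 0.388253 and Q = 29/1311 ≈ 0.022121.
Under the Kimura two-parameter model, d = −½ ln(1 − 2P − Q) − ¼ ln(1 − 2Q).
1 − 2P − Q = 0.201373, giving −½ ln(0.201373) = 0.801298.
1 − 2Q = 0.955758, giving −¼ ln(0.955758) = 0.011313.
d = 0.801298 + 0.011313 = 0.812611.

0.8126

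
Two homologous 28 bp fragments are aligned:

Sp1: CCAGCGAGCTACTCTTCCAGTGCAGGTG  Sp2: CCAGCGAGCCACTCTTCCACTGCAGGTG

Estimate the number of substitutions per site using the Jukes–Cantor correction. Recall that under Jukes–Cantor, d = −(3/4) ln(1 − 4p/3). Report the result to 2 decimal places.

0.08

The sequences differ at 2 of 28 sites (10, 20), so p = 2/28 ≈ 0.071429.
d = −(3/4) ln(1 − 4p/3) = −0.75 ln(1 − 0.095239) = −0.75 ln(0.904761)
  = −0.75 × (-0.100084) = 0.075063 substitutions/site.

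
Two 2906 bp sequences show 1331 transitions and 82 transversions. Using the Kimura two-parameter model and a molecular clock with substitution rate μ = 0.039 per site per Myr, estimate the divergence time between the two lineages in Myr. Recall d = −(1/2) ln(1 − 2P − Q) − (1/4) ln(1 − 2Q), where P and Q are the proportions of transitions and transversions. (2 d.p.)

18.69

P = 1331/2906 ≈ 0.458018 and Q = 82/2906 ≈ 0.028217.
Under the Kimura two-parameter model, d = −½ ln(1 − 2P − Q) − ¼ ln(1 − 2Q).
1 − 2P − Q = 0.055747, giving −½ ln(0.055747) = 1.443466.
1 − 2Q = 0.943566, giving −¼ ln(0.943566) = 0.014522.
d = 1.443466 + 0.014522 = 1.457988.
Under a molecular clock d = 2μt, so t = d/(2μ) = 1.457988 / (2 × 0.039) = 18.69 Myr.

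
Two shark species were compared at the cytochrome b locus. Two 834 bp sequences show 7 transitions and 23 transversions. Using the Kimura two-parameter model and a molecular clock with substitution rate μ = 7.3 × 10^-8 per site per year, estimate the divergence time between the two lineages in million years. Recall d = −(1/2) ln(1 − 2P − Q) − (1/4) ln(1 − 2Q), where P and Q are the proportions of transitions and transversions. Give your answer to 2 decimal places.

0.25

P = 7/834 ≈ 0.008393 and Q = 23/834 ≈ 0.027578.
Under the Kimura two-parameter model, d = −½ ln(1 − 2P − Q) − ¼ ln(1 − 2Q).
1 − 2P − Q = 0.955636, giving −½ ln(0.955636) = 0.022689.
1 − 2Q = 0.944844, giving −¼ ln(0.944844) = 0.014184.
d = 0.022689 + 0.014184 = 0.036873.
Under a molecular clock d = 2μt, so t = d/(2μ) = 0.036873 / (2 × 7.3 × 10^-8) = 0.25 million years.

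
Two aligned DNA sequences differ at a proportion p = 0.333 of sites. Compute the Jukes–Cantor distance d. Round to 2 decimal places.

d = −(3/4) ln(1 − 4p/3) = −0.75 ln(1 − 0.444) = −0.75 ln(0.556)
  = −0.75 × (-0.586987) = 0.440240 substitutions/site.

0.44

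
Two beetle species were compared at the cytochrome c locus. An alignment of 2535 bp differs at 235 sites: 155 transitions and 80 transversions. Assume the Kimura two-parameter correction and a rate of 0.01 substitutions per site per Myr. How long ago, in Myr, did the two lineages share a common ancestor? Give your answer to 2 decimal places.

P = 155/2535 ≈ 0.061144 and Q = 80/2535 ≈ 0.031558.
Under the Kimura two-parameter model, d = −½ ln(1 − 2P − Q) − ¼ ln(1 − 2Q).
1 − 2P − Q = 0.846154, giving −½ ln(0.846154) = 0.083527.
1 − 2Q = 0.936884, giving −¼ ln(0.936884) = 0.016299.
d = 0.083527 + 0.016299 = 0.099826.
Under a molecular clock d = 2μt, so t = d/(2μ) = 0.099826 / (2 × 0.01) = 4.99 Myr.

4.99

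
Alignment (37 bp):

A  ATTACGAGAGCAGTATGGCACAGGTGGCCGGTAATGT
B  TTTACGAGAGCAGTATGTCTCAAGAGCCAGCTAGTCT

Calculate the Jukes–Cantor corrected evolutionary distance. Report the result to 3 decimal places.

0.335

The sequences differ at 10 of 37 sites (1, 18, 20, 23, 25, 27, 29, 31, 34, 36), so p = 10/37 ≈ 0.27027.
d = −(3/4) ln(1 − 4p/3) = −0.75 ln(1 − 0.36036) = −0.75 ln(0.63964)
  = −0.75 × (-0.446850) = 0.335138 substitutions/site.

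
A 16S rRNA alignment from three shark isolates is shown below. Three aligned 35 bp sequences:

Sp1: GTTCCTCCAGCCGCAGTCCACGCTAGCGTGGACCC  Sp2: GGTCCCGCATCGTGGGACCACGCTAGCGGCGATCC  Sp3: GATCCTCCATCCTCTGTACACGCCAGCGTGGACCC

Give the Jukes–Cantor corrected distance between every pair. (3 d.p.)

d(Sp1,Sp2) = 0.458, d(Sp1,Sp3) = 0.195, d(Sp2,Sp3) = 0.458

Sp1–Sp2: 12/35 sites differ → p ≈ 0.342857, d = −0.75 ln(1 − 0.457143) = 0.458182 ≈ 0.458.
Sp1–Sp3: 6/35 sites differ → p ≈ 0.171429, d = −0.75 ln(1 − 0.228572) = 0.194634 ≈ 0.195.
Sp2–Sp3: 12/35 sites differ → p ≈ 0.342857, d = −0.75 ln(1 − 0.457143) = 0.458182 ≈ 0.458.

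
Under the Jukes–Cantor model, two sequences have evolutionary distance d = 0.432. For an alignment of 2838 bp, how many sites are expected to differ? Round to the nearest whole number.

Invert JC69: p = (3/4)(1 − e^(−4d/3)) = 0.75 × (1 − e^(-0.576)) = 0.75 × (1 − 0.562142) = 0.328394.
Expected differing sites = pL ≈ 0.328394 × 2838 = 931.982172 ≈ 932.

932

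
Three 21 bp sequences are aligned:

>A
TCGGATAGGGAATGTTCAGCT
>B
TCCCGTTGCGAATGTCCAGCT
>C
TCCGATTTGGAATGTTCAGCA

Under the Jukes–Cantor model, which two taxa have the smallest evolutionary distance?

A and C

A–B: 6/21 differ, p = 0.286, d = 0.360.
A–C: 4/21 differ, p = 0.190, d = 0.220.
B–C: 6/21 differ, p = 0.286, d = 0.360.
The smallest distance is between A and C.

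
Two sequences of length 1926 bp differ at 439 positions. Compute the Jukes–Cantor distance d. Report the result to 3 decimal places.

p = 439/1926 ≈ 0.227934.
d = −(3/4) ln(1 − 4p/3) = −0.75 ln(1 − 0.303912) = −0.75 ln(0.696088)
  = −0.75 × (-0.362279) = 0.271709 substitutions/site.

0.272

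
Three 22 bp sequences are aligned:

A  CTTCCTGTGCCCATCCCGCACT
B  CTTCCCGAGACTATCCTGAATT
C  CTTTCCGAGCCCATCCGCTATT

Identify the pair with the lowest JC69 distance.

A–B: 7/22 differ, p = 0.318, d = 0.414.
A–C: 7/22 differ, p = 0.318, d = 0.414.
B–C: 6/22 differ, p = 0.273, d = 0.339.
The smallest distance is between B and C.

B and C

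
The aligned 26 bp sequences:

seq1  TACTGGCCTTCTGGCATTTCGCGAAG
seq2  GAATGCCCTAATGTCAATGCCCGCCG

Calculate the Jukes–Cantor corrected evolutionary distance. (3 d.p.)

0.623

The sequences differ at 11 of 26 sites, so p = 11/26 ≈ 0.423077.
d = −(3/4) ln(1 − 4p/3) = −0.75 ln(1 − 0.564103) = −0.75 ln(0.435897)
  = −0.75 × (-0.830349) = 0.622762 substitutions/site.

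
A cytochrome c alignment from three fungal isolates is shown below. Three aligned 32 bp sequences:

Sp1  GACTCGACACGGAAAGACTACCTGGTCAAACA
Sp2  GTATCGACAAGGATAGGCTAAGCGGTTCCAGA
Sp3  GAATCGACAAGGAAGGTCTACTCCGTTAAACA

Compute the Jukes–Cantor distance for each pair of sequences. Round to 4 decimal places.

d(Sp1,Sp2) = 0.5199, d(Sp1,Sp3) = 0.3041, d(Sp2,Sp3) = 0.4042

Sp1–Sp2: 12/32 sites differ → p = 0.375, d = −0.75 ln(1 − 0.5) = 0.519860 ≈ 0.5199.
Sp1–Sp3: 8/32 sites differ → p = 0.25, d = −0.75 ln(1 − 0.333333) = 0.304098 ≈ 0.3041.
Sp2–Sp3: 10/32 sites differ → p = 0.3125, d = −0.75 ln(1 − 0.416667) = 0.404248 ≈ 0.4042.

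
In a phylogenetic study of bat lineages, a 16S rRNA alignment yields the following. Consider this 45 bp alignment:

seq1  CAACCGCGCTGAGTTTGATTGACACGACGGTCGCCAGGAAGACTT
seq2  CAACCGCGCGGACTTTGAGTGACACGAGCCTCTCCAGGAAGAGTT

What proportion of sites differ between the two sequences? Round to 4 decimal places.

The sequences differ at 8 of 45 positions (sites 10, 13, 19, 28, 29, 30, 33, 43).
p = 8/45 = 0.177777… ≈ 0.1778 (to 4 d.p.).

0.1778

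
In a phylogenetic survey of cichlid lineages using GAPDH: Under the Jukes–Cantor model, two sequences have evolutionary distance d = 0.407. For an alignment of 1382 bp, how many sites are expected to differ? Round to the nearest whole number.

Invert JC69: p = (3/4)(1 − e^(−4d/3)) = 0.75 × (1 − e^(-0.542667)) = 0.75 × (1 − 0.581196) = 0.314103.
Expected differing sites = pL ≈ 0.314103 × 1382 = 434.090346 ≈ 434.

434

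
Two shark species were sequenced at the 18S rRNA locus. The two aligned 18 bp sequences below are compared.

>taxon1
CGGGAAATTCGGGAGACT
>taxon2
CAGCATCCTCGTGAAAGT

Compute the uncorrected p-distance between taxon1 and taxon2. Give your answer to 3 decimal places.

0.444

The sequences differ at 8 of 18 positions (sites 2, 4, 6, 7, 8, 12, 15, 17).
p = 8/18 = 0.444444… ≈ 0.444 (to 3 d.p.).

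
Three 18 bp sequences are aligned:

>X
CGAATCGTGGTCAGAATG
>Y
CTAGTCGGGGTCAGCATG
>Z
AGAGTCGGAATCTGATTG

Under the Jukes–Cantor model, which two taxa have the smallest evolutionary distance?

X and Y

X–Y: 4/18 differ, p = 0.222, d = 0.264.
X–Z: 7/18 differ, p = 0.389, d = 0.548.
Y–Z: 7/18 differ, p = 0.389, d = 0.548.
The smallest distance is between X and Y.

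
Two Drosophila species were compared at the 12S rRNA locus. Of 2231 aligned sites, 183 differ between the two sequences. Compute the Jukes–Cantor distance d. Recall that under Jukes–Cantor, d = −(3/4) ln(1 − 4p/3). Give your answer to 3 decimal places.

p = 183/2231 ≈ 0.082026.
d = −(3/4) ln(1 − 4p/3) = −0.75 ln(1 − 0.109368) = −0.75 ln(0.890632)
  = −0.75 × (-0.115824) = 0.086868 substitutions/site.

0.087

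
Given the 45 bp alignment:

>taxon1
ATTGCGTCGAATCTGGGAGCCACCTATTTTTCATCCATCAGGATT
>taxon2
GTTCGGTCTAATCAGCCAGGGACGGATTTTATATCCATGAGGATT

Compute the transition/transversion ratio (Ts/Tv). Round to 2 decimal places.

0.17

Transitions are A↔G and C↔T; transversions are all other mismatches.
Transitions: 2. Transversions: 12.
R = 2/12 = 0.166666… ≈ 0.17 (to 2 d.p.).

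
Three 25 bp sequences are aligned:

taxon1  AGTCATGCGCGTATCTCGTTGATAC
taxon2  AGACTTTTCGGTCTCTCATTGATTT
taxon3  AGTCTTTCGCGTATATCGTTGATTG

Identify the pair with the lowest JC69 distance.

taxon1 and taxon3

taxon1–taxon2: 10/25 differ, p = 0.400, d = 0.572.
taxon1–taxon3: 5/25 differ, p = 0.200, d = 0.233.
taxon2–taxon3: 8/25 differ, p = 0.320, d = 0.417.
The smallest distance is between taxon1 and taxon3.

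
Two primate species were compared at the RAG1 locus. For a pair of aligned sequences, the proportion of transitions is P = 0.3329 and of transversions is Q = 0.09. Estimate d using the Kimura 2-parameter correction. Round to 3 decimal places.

0.754

Under the Kimura two-parameter model, d = −½ ln(1 − 2P − Q) − ¼ ln(1 − 2Q).
1 − 2P − Q = 0.2442, giving −½ ln(0.2442) = 0.704884.
1 − 2Q = 0.82, giving −¼ ln(0.82) = 0.049613.
d = 0.704884 + 0.049613 = 0.754497.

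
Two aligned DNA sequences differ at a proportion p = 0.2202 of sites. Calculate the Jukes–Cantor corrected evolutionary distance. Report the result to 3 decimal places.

d = −(3/4) ln(1 − 4p/3) = −0.75 ln(1 − 0.2936) = −0.75 ln(0.7064)
  = −0.75 × (-0.347574) = 0.260681 substitutions/site.

0.261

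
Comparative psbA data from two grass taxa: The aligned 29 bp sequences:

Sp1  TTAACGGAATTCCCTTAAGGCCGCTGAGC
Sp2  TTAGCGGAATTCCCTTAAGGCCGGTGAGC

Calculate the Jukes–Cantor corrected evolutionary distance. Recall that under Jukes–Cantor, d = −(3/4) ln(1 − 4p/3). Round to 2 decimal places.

0.07

The sequences differ at 2 of 29 sites (4, 24), so p = 2/29 ≈ 0.068966.
d = −(3/4) ln(1 − 4p/3) = −0.75 ln(1 − 0.091955) = −0.75 ln(0.908045)
  = −0.75 × (-0.096461) = 0.072346 substitutions/site.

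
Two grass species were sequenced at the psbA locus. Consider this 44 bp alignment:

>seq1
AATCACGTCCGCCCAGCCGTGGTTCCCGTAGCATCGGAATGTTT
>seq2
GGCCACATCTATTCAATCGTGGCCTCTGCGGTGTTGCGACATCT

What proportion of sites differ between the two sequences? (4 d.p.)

0.5455

The sequences differ at 24 of 44 positions.
p = 24/44 = 0.545454… ≈ 0.5455 (to 4 d.p.).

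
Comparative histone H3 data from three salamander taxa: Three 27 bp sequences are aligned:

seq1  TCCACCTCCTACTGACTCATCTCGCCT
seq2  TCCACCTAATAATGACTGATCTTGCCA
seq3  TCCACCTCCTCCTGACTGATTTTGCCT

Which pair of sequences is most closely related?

seq1 and seq3

seq1–seq2: 6/27 differ, p = 0.222, d = 0.264.
seq1–seq3: 4/27 differ, p = 0.148, d = 0.165.
seq2–seq3: 6/27 differ, p = 0.222, d = 0.264.
The smallest distance is between seq1 and seq3.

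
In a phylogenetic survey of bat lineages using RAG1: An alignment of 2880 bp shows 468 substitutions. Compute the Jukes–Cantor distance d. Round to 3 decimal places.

p = 468/2880 = 0.1625.
d = −(3/4) ln(1 − 4p/3) = −0.75 ln(1 − 0.216667) = −0.75 ln(0.783333)
  = −0.75 × (-0.244197) = 0.183148 substitutions/site.

0.183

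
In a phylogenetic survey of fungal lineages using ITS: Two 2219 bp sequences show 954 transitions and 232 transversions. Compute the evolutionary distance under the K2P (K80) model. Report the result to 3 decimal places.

P = 954/2219 ≈ 0.429923 and Q = 232/2219 ≈ 0.104552.
Under the Kimura two-parameter model, d = −½ ln(1 − 2P − Q) − ¼ ln(1 − 2Q).
1 − 2P − Q = 0.035602, giving −½ ln(0.035602) = 1.667677.
1 − 2Q = 0.790896, giving −¼ ln(0.790896) = 0.058647.
d = 1.667677 + 0.058647 = 1.726324.

1.726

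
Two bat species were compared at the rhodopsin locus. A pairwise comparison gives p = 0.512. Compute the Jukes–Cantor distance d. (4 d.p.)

0.8609

d = −(3/4) ln(1 − 4p/3) = −0.75 ln(1 − 0.682667) = −0.75 ln(0.317333)
  = −0.75 × (-1.147804) = 0.860853 substitutions/site.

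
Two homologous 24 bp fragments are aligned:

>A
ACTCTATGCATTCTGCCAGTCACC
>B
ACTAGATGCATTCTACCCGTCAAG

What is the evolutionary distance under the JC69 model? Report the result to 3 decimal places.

The sequences differ at 6 of 24 sites (4, 5, 15, 18, 23, 24), so p = 6/24 = 0.25.
d = −(3/4) ln(1 − 4p/3) = −0.75 ln(1 − 0.333333) = −0.75 ln(0.666667)
  = −0.75 × (-0.405465) = 0.304099 substitutions/site.

0.304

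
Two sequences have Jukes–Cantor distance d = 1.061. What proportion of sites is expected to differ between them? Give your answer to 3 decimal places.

0.568

p = (3/4)(1 − e^(−4d/3)) = 0.75 × (1 − e^(-1.414667)) = 0.75 × (1 − 0.243007) = 0.567745.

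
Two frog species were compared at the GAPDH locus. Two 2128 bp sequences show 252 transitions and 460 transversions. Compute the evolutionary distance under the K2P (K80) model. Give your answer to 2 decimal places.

P = 252/2128 ≈ 0.118421 and Q = 460/2128 ≈ 0.216165.
Under the Kimura two-parameter model, d = −½ ln(1 − 2P − Q) − ¼ ln(1 − 2Q).
1 − 2P − Q = 0.546993, giving −½ ln(0.546993) = 0.301660.
1 − 2Q = 0.56767, giving −¼ ln(0.56767) = 0.141554.
d = 0.301660 + 0.141554 = 0.443214.

0.44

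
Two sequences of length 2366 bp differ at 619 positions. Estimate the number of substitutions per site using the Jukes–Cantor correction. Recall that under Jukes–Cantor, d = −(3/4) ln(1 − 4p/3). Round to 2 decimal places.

p = 619/2366 ≈ 0.261623.
d = −(3/4) ln(1 − 4p/3) = −0.75 ln(1 − 0.348831) = −0.75 ln(0.651169)
  = −0.75 × (-0.428986) = 0.321740 substitutions/site.

0.32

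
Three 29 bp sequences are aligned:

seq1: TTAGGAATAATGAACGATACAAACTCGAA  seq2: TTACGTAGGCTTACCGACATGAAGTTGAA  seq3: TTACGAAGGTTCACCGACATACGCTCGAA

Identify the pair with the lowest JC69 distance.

seq2 and seq3

seq1–seq2: 12/29 differ, p = 0.414, d = 0.602.
seq1–seq3: 10/29 differ, p = 0.345, d = 0.462.
seq2–seq3: 8/29 differ, p = 0.276, d = 0.344.
The smallest distance is between seq2 and seq3.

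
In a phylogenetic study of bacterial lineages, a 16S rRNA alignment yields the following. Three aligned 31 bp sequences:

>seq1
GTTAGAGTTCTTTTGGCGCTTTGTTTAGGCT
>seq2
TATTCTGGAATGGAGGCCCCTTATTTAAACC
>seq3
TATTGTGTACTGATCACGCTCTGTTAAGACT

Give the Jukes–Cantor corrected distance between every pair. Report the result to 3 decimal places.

seq1–seq2: 17/31 sites differ → p ≈ 0.548387, d = −0.75 ln(1 − 0.731183) = 0.985293 ≈ 0.985.
seq1–seq3: 12/31 sites differ → p ≈ 0.387097, d = −0.75 ln(1 − 0.516129) = 0.544453 ≈ 0.544.
seq2–seq3: 14/31 sites differ → p ≈ 0.451613, d = −0.75 ln(1 − 0.602151) = 0.691262 ≈ 0.691.

d(seq1,seq2) = 0.985, d(seq1,seq3) = 0.544, d(seq2,seq3) = 0.691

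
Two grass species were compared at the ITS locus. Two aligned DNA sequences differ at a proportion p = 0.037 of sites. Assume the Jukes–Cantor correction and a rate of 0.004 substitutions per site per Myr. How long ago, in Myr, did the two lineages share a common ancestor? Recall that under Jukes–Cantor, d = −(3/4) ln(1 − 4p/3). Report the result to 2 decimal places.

d = −(3/4) ln(1 − 4p/3) = −0.75 ln(1 − 0.049333) = −0.75 ln(0.950667)
  = −0.75 × (-0.050591) = 0.037943 substitutions/site.
Under a molecular clock d = 2μt, so t = d/(2μ) = 0.037943 / (2 × 0.004) = 4.74 Myr.

4.74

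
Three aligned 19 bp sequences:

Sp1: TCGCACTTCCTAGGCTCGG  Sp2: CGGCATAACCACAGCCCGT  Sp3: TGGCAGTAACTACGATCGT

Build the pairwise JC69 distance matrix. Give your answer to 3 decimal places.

d(Sp1,Sp2) = 0.907, d(Sp1,Sp3) = 0.507, d(Sp2,Sp3) = 0.749

Sp1–Sp2: 10/19 sites differ → p ≈ 0.526316, d = −0.75 ln(1 − 0.701755) = 0.907380 ≈ 0.907.
Sp1–Sp3: 7/19 sites differ → p ≈ 0.368421, d = −0.75 ln(1 − 0.491228) = 0.506816 ≈ 0.507.
Sp2–Sp3: 9/19 sites differ → p ≈ 0.473684, d = −0.75 ln(1 − 0.631579) = 0.748897 ≈ 0.749.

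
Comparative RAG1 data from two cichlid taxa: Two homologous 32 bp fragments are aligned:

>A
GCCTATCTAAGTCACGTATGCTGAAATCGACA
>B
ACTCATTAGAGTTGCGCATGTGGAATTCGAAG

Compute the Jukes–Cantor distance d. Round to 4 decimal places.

The sequences differ at 14 of 32 sites, so p = 14/32 = 0.4375.
d = −(3/4) ln(1 − 4p/3) = −0.75 ln(1 − 0.583333) = −0.75 ln(0.416667)
  = −0.75 × (-0.875468) = 0.656601 substitutions/site.

0.6566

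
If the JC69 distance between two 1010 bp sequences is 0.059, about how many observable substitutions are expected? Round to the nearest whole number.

Invert JC69: p = (3/4)(1 − e^(−4d/3)) = 0.75 × (1 − e^(-0.078667)) = 0.75 × (1 − 0.924348) = 0.056739.
Expected differing sites = pL ≈ 0.056739 × 1010 = 57.30639 ≈ 57.

57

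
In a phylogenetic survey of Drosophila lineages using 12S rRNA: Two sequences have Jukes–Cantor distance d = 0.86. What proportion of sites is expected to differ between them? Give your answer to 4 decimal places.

p = (3/4)(1 − e^(−4d/3)) = 0.75 × (1 − e^(-1.146667)) = 0.75 × (1 − 0.317694) = 0.511730.

0.5117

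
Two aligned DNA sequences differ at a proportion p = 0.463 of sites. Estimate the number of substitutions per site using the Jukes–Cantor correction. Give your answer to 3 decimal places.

0.720

d = −(3/4) ln(1 − 4p/3) = −0.75 ln(1 − 0.617333) = −0.75 ln(0.382667)
  = −0.75 × (-0.960590) = 0.720443 substitutions/site.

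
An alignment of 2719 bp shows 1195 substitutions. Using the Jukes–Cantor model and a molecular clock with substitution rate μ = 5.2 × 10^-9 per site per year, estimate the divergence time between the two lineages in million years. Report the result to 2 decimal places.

p = 1195/2719 ≈ 0.4395.
d = −(3/4) ln(1 − 4p/3) = −0.75 ln(1 − 0.586) = −0.75 ln(0.414)
  = −0.75 × (-0.881889) = 0.661417 substitutions/site.
Under a molecular clock d = 2μt, so t = d/(2μ) = 0.661417 / (2 × 5.2 × 10^-9) = 63.60 million years.

63.60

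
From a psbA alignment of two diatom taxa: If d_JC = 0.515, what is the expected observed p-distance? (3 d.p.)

0.373

p = (3/4)(1 − e^(−4d/3)) = 0.75 × (1 − e^(-0.686667)) = 0.75 × (1 − 0.503251) = 0.372562.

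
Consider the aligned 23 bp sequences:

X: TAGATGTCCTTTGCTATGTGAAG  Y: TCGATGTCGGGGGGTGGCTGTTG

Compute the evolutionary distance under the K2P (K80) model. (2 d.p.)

0.88

Of 23 sites, 1 differences are transitions and 10 are transversions, so P = 1/23 ≈ 0.043478 and Q = 10/23 ≈ 0.434783.
Under the Kimura two-parameter model, d = −½ ln(1 − 2P − Q) − ¼ ln(1 − 2Q).
1 − 2P − Q = 0.478261, giving −½ ln(0.478261) = 0.368799.
1 − 2Q = 0.130434, giving −¼ ln(0.130434) = 0.509222.
d = 0.368799 + 0.509222 = 0.878021.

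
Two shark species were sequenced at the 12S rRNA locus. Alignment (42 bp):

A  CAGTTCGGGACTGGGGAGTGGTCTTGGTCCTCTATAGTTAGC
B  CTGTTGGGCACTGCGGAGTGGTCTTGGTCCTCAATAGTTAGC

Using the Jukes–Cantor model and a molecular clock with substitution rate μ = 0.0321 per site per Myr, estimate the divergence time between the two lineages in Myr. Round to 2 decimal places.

The sequences differ at 5 of 42 sites (2, 6, 9, 14, 33), so p = 5/42 ≈ 0.119048.
d = −(3/4) ln(1 − 4p/3) = −0.75 ln(1 − 0.158731) = −0.75 ln(0.841269)
  = −0.75 × (-0.172844) = 0.129633 substitutions/site.
Under a molecular clock d = 2μt, so t = d/(2μ) = 0.129633 / (2 × 0.0321) = 2.02 Myr.

2.02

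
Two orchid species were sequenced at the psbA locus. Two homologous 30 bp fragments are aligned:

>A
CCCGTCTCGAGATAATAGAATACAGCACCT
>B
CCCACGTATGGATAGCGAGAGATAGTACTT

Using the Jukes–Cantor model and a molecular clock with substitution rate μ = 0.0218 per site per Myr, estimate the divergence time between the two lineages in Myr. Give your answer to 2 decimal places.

18.90

The sequences differ at 15 of 30 sites, so p = 15/30 = 0.5.
d = −(3/4) ln(1 − 4p/3) = −0.75 ln(1 − 0.666667) = −0.75 ln(0.333333)
  = −0.75 × (-1.098613) = 0.823960 substitutions/site.
Under a molecular clock d = 2μt, so t = d/(2μ) = 0.823960 / (2 × 0.0218) = 18.90 Myr.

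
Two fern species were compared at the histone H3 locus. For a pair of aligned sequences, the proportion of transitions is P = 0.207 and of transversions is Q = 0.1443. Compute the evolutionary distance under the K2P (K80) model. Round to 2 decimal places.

0.49

Under the Kimura two-parameter model, d = −½ ln(1 − 2P − Q) − ¼ ln(1 − 2Q).
1 − 2P − Q = 0.4417, giving −½ ln(0.4417) = 0.408562.
1 − 2Q = 0.7114, giving −¼ ln(0.7114) = 0.085130.
d = 0.408562 + 0.085130 = 0.493692.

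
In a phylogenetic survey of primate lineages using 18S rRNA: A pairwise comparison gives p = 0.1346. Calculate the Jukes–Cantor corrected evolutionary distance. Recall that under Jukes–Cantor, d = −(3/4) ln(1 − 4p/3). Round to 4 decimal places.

d = −(3/4) ln(1 − 4p/3) = −0.75 ln(1 − 0.179467) = −0.75 ln(0.820533)
  = −0.75 × (-0.197801) = 0.148351 substitutions/site.

0.1484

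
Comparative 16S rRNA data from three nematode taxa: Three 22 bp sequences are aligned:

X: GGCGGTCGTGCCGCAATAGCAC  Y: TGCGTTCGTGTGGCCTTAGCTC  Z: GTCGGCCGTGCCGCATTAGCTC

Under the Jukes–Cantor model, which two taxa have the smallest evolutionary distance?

X and Z

X–Y: 7/22 differ, p = 0.318, d = 0.414.
X–Z: 4/22 differ, p = 0.182, d = 0.208.
Y–Z: 7/22 differ, p = 0.318, d = 0.414.
The smallest distance is between X and Z.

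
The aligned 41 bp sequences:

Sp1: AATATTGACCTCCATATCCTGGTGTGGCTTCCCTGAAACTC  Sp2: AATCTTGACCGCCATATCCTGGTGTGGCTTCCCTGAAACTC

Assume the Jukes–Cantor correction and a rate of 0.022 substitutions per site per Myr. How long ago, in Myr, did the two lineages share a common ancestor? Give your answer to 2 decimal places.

The sequences differ at 2 of 41 sites (4, 11), so p = 2/41 ≈ 0.04878.
d = −(3/4) ln(1 − 4p/3) = −0.75 ln(1 − 0.06504) = −0.75 ln(0.93496)
  = −0.75 × (-0.067252) = 0.050439 substitutions/site.
Under a molecular clock d = 2μt, so t = d/(2μ) = 0.050439 / (2 × 0.022) = 1.15 Myr.

1.15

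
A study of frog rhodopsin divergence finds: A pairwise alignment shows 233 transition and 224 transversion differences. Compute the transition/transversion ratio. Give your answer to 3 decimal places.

1.040

R = 233/224 = 1.040178… ≈ 1.040 (to 3 d.p.).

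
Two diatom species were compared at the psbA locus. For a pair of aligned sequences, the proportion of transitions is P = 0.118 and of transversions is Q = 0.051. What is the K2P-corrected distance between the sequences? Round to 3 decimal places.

Under the Kimura two-parameter model, d = −½ ln(1 − 2P − Q) − ¼ ln(1 − 2Q).
1 − 2P − Q = 0.713, giving −½ ln(0.713) = 0.169137.
1 − 2Q = 0.898, giving −¼ ln(0.898) = 0.026896.
d = 0.169137 + 0.026896 = 0.196033.

0.196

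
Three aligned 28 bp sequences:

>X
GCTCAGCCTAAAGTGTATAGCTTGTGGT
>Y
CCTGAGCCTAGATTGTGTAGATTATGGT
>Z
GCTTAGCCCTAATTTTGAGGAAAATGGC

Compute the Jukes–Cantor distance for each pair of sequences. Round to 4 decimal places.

X–Y: 7/28 sites differ → p = 0.25, d = −0.75 ln(1 − 0.333333) = 0.304098 ≈ 0.3041.
X–Z: 13/28 sites differ → p ≈ 0.464286, d = −0.75 ln(1 − 0.619048) = 0.723811 ≈ 0.7238.
Y–Z: 11/28 sites differ → p ≈ 0.392857, d = −0.75 ln(1 − 0.523809) = 0.556452 ≈ 0.5565.

d(X,Y) = 0.3041, d(X,Z) = 0.7238, d(Y,Z) = 0.5565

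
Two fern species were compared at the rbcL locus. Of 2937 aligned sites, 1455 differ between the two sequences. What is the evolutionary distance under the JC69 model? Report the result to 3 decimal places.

0.810

p = 1455/2937 ≈ 0.495403.
d = −(3/4) ln(1 − 4p/3) = −0.75 ln(1 − 0.660537) = −0.75 ln(0.339463)
  = −0.75 × (-1.080390) = 0.810293 substitutions/site.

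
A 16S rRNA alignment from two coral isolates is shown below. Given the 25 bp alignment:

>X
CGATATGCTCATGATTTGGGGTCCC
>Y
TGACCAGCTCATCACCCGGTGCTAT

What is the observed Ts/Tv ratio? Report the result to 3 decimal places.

1.600

Transitions are A↔G and C↔T; transversions are all other mismatches.
Transitions: 8. Transversions: 5.
R = 8/5 = 1.600.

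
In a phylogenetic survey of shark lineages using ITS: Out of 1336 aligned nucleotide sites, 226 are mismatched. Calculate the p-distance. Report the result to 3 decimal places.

0.169

p = 226/1336 = 0.169161… ≈ 0.169 (to 3 d.p.).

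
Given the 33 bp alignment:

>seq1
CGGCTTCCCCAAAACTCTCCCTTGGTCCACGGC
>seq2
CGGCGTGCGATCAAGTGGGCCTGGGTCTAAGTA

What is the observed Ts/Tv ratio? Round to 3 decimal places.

0.071

Transitions are A↔G and C↔T; transversions are all other mismatches.
Transitions: 1. Transversions: 14.
R = 1/14 = 0.071428… ≈ 0.071 (to 3 d.p.).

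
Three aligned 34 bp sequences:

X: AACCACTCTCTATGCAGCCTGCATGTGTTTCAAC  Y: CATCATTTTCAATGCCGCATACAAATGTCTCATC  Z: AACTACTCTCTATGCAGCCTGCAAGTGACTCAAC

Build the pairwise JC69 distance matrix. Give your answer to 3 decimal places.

X–Y: 12/34 sites differ → p ≈ 0.352941, d = −0.75 ln(1 − 0.470588) = 0.476991 ≈ 0.477.
X–Z: 4/34 sites differ → p ≈ 0.117647, d = −0.75 ln(1 − 0.156863) = 0.127969 ≈ 0.128.
Y–Z: 12/34 sites differ → p ≈ 0.352941, d = −0.75 ln(1 − 0.470588) = 0.476991 ≈ 0.477.

d(X,Y) = 0.477, d(X,Z) = 0.128, d(Y,Z) = 0.477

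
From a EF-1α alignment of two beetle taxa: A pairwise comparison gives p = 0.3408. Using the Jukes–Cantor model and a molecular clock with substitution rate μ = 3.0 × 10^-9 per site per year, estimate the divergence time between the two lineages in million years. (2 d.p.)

d = −(3/4) ln(1 − 4p/3) = −0.75 ln(1 − 0.4544) = −0.75 ln(0.5456)
  = −0.75 × (-0.605869) = 0.454402 substitutions/site.
Under a molecular clock d = 2μt, so t = d/(2μ) = 0.454402 / (2 × 3.0 × 10^-9) = 75.73 million years.

75.73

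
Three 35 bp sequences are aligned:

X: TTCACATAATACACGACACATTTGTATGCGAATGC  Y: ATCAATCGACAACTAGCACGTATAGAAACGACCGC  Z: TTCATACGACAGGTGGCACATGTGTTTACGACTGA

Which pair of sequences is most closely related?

X and Z

X–Y: 19/35 differ, p = 0.543, d = 0.965.
X–Z: 13/35 differ, p = 0.371, d = 0.513.
Y–Z: 14/35 differ, p = 0.400, d = 0.572.
The smallest distance is between X and Z.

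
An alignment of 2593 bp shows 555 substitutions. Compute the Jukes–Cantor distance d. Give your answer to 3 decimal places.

0.252

p = 555/2593 ≈ 0.214038.
d = −(3/4) ln(1 − 4p/3) = −0.75 ln(1 − 0.285384) = −0.75 ln(0.714616)
  = −0.75 × (-0.336010) = 0.252008 substitutions/site.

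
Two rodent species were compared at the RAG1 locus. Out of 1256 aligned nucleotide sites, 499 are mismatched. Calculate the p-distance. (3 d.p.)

p = 499/1256 = 0.397292… ≈ 0.397 (to 3 d.p.).

0.397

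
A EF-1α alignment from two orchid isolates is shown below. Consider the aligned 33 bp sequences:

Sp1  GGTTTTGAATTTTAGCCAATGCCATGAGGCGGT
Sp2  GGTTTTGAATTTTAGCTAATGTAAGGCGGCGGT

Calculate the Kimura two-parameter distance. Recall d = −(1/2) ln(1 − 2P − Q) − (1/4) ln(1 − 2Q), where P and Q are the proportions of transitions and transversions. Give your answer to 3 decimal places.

0.169

Of 33 sites, 2 differences are transitions and 3 are transversions, so P = 2/33 ≈ 0.060606 and Q = 3/33 ≈ 0.090909.
Under the Kimura two-parameter model, d = −½ ln(1 − 2P − Q) − ¼ ln(1 − 2Q).
1 − 2P − Q = 0.787879, giving −½ ln(0.787879) = 0.119205.
1 − 2Q = 0.818182, giving −¼ ln(0.818182) = 0.050168.
d = 0.119205 + 0.050168 = 0.169373.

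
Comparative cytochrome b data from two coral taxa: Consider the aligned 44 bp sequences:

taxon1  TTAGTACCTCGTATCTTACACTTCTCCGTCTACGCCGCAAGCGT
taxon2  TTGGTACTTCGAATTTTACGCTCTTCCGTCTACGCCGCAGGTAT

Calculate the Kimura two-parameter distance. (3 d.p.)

0.294

Of 44 sites, 9 differences are transitions and 1 are transversions, so P = 9/44 ≈ 0.204545 and Q = 1/44 ≈ 0.022727.
Under the Kimura two-parameter model, d = −½ ln(1 − 2P − Q) − ¼ ln(1 − 2Q).
1 − 2P − Q = 0.568183, giving −½ ln(0.568183) = 0.282656.
1 − 2Q = 0.954546, giving −¼ ln(0.954546) = 0.011630.
d = 0.282656 + 0.011630 = 0.294286.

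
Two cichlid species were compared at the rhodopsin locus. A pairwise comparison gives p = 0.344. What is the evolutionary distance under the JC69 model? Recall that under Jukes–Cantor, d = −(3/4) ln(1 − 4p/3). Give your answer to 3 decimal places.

d = −(3/4) ln(1 − 4p/3) = −0.75 ln(1 − 0.458667) = −0.75 ln(0.541333)
  = −0.75 × (-0.613721) = 0.460291 substitutions/site.

0.460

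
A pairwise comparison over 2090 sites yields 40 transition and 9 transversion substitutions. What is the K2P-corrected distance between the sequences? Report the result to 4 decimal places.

0.0239

P = 40/2090 ≈ 0.019139 and Q = 9/2090 ≈ 0.004306.
Under the Kimura two-parameter model, d = −½ ln(1 − 2P − Q) − ¼ ln(1 − 2Q).
1 − 2P − Q = 0.957416, giving −½ ln(0.957416) = 0.021759.
1 − 2Q = 0.991388, giving −¼ ln(0.991388) = 0.002162.
d = 0.021759 + 0.002162 = 0.023921.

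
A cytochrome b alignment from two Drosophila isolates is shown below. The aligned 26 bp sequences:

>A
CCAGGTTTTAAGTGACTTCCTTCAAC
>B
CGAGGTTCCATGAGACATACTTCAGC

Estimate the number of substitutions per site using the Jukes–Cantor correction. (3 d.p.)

0.396

The sequences differ at 8 of 26 sites (2, 8, 9, 11, 13, 17, 19, 25), so p = 8/26 ≈ 0.307692.
d = −(3/4) ln(1 − 4p/3) = −0.75 ln(1 − 0.410256) = −0.75 ln(0.589744)
  = −0.75 × (-0.528067) = 0.396050 substitutions/site.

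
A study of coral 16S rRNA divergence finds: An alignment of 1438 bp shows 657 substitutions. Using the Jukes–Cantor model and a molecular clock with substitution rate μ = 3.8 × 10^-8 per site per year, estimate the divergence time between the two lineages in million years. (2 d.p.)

9.27

p = 657/1438 ≈ 0.456885.
d = −(3/4) ln(1 − 4p/3) = −0.75 ln(1 − 0.60918) = −0.75 ln(0.39082)
  = −0.75 × (-0.939508) = 0.704631 substitutions/site.
Under a molecular clock d = 2μt, so t = d/(2μ) = 0.704631 / (2 × 3.8 × 10^-8) = 9.27 million years.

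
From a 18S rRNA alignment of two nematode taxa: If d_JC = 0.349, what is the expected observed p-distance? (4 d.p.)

p = (3/4)(1 − e^(−4d/3)) = 0.75 × (1 − e^(-0.465333)) = 0.75 × (1 − 0.627926) = 0.279056.

0.2791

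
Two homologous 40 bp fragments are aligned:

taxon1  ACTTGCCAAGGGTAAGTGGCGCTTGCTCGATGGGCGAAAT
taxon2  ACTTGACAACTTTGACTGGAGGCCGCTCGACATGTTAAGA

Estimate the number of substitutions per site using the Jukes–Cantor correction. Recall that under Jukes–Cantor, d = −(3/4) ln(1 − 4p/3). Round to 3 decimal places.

0.627

The sequences differ at 17 of 40 sites, so p = 17/40 = 0.425.
d = −(3/4) ln(1 − 4p/3) = −0.75 ln(1 − 0.566667) = −0.75 ln(0.433333)
  = −0.75 × (-0.836249) = 0.627187 substitutions/site.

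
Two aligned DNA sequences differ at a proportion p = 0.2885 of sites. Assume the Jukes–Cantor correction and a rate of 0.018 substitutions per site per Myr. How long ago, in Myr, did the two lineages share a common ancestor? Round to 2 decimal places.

10.12

d = −(3/4) ln(1 − 4p/3) = −0.75 ln(1 − 0.384667) = −0.75 ln(0.615333)
  = −0.75 × (-0.485592) = 0.364194 substitutions/site.
Under a molecular clock d = 2μt, so t = d/(2μ) = 0.364194 / (2 × 0.018) = 10.12 Myr.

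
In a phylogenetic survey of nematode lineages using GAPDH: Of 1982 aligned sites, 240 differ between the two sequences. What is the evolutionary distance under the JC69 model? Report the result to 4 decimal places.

0.1321

p = 240/1982 ≈ 0.12109.
d = −(3/4) ln(1 − 4p/3) = −0.75 ln(1 − 0.161453) = −0.75 ln(0.838547)
  = −0.75 × (-0.176085) = 0.132064 substitutions/site.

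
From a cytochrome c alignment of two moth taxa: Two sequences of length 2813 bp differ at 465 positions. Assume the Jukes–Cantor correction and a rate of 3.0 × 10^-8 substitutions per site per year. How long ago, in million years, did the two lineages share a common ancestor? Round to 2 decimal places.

p = 465/2813 ≈ 0.165304.
d = −(3/4) ln(1 − 4p/3) = −0.75 ln(1 − 0.220405) = −0.75 ln(0.779595)
  = −0.75 × (-0.248981) = 0.186736 substitutions/site.
Under a molecular clock d = 2μt, so t = d/(2μ) = 0.186736 / (2 × 3.0 × 10^-8) = 3.11 million years.

3.11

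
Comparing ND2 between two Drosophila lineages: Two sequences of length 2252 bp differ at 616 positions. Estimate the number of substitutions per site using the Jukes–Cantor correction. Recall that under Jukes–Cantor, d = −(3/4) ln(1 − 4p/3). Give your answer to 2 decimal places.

0.34

p = 616/2252 ≈ 0.273535.
d = −(3/4) ln(1 − 4p/3) = −0.75 ln(1 − 0.364713) = −0.75 ln(0.635287)
  = −0.75 × (-0.453678) = 0.340259 substitutions/site.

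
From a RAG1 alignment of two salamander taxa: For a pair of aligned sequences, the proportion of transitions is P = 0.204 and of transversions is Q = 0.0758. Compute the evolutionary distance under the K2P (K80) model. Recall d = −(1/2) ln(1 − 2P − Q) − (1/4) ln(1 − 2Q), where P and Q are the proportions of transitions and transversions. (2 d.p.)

Under the Kimura two-parameter model, d = −½ ln(1 − 2P − Q) − ¼ ln(1 − 2Q).
1 − 2P − Q = 0.5162, giving −½ ln(0.5162) = 0.330630.
1 − 2Q = 0.8484, giving −¼ ln(0.8484) = 0.041101.
d = 0.330630 + 0.041101 = 0.371731.

0.37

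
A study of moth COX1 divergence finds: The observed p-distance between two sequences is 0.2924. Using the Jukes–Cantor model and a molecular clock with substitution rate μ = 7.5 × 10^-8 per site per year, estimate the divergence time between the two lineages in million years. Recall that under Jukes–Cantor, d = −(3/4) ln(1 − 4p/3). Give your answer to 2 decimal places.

d = −(3/4) ln(1 − 4p/3) = −0.75 ln(1 − 0.389867) = −0.75 ln(0.610133)
  = −0.75 × (-0.494078) = 0.370559 substitutions/site.
Under a molecular clock d = 2μt, so t = d/(2μ) = 0.370559 / (2 × 7.5 × 10^-8) = 2.47 million years.

2.47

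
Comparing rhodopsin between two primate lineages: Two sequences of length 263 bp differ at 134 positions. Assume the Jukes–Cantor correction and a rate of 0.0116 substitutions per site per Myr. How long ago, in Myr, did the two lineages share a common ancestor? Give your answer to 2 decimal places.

36.77

p = 134/263 ≈ 0.509506.
d = −(3/4) ln(1 − 4p/3) = −0.75 ln(1 − 0.679341) = −0.75 ln(0.320659)
  = −0.75 × (-1.137377) = 0.853033 substitutions/site.
Under a molecular clock d = 2μt, so t = d/(2μ) = 0.853033 / (2 × 0.0116) = 36.77 Myr.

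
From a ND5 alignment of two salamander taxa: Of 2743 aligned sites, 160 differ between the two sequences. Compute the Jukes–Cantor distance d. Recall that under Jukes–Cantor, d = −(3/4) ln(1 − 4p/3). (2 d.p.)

p = 160/2743 ≈ 0.05833.
d = −(3/4) ln(1 − 4p/3) = −0.75 ln(1 − 0.077773) = −0.75 ln(0.922227)
  = −0.75 × (-0.080964) = 0.060723 substitutions/site.

0.06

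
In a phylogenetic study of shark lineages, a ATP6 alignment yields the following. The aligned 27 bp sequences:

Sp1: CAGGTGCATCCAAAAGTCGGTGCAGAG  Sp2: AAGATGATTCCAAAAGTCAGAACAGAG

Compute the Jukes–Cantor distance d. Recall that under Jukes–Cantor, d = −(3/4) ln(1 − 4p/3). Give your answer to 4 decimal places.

0.3181

The sequences differ at 7 of 27 sites (1, 4, 7, 8, 19, 21, 22), so p = 7/27 ≈ 0.259259.
d = −(3/4) ln(1 − 4p/3) = −0.75 ln(1 − 0.345679) = −0.75 ln(0.654321)
  = −0.75 × (-0.424157) = 0.318118 substitutions/site.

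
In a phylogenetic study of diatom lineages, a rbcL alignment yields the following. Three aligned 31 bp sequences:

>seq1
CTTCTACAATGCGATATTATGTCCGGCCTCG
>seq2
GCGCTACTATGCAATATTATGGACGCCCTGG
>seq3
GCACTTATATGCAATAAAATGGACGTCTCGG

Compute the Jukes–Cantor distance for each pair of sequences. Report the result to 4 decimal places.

seq1–seq2: 9/31 sites differ → p ≈ 0.290323, d = −0.75 ln(1 − 0.387097) = 0.367161 ≈ 0.3672.
seq1–seq3: 15/31 sites differ → p ≈ 0.483871, d = −0.75 ln(1 − 0.645161) = 0.777068 ≈ 0.7771.
seq2–seq3: 8/31 sites differ → p ≈ 0.258065, d = −0.75 ln(1 − 0.344087) = 0.316295 ≈ 0.3163.

d(seq1,seq2) = 0.3672, d(seq1,seq3) = 0.7771, d(seq2,seq3) = 0.3163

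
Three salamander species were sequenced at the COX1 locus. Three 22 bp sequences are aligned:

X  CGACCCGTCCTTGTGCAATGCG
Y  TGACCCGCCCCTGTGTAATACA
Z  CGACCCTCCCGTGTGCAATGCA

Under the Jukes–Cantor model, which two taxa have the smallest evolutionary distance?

X and Z

X–Y: 6/22 differ, p = 0.273, d = 0.339.
X–Z: 4/22 differ, p = 0.182, d = 0.208.
Y–Z: 5/22 differ, p = 0.227, d = 0.271.
The smallest distance is between X and Z.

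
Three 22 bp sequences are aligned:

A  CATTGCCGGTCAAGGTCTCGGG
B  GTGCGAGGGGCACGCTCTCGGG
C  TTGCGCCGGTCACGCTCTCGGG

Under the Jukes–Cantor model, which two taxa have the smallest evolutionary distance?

A–B: 9/22 differ, p = 0.409, d = 0.591.
A–C: 6/22 differ, p = 0.273, d = 0.339.
B–C: 4/22 differ, p = 0.182, d = 0.208.
The smallest distance is between B and C.

B and C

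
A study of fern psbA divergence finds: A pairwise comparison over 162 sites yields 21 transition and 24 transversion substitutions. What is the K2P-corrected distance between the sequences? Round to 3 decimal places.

P = 21/162 ≈ 0.12963 and Q = 24/162 ≈ 0.148148.
Under the Kimura two-parameter model, d = −½ ln(1 − 2P − Q) − ¼ ln(1 − 2Q).
1 − 2P − Q = 0.592592, giving −½ ln(0.592592) = 0.261625.
1 − 2Q = 0.703704, giving −¼ ln(0.703704) = 0.087849.
d = 0.261625 + 0.087849 = 0.349474.

0.349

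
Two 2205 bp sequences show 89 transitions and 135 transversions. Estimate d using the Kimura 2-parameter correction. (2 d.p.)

0.11

P = 89/2205 ≈ 0.040363 and Q = 135/2205 ≈ 0.061224.
Under the Kimura two-parameter model, d = −½ ln(1 − 2P − Q) − ¼ ln(1 − 2Q).
1 − 2P − Q = 0.85805, giving −½ ln(0.85805) = 0.076546.
1 − 2Q = 0.877552, giving −¼ ln(0.877552) = 0.032655.
d = 0.076546 + 0.032655 = 0.109201.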